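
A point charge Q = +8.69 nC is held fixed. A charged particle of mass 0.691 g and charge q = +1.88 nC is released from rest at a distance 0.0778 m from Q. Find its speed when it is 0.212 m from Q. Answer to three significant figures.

0.0588 m/s

Only the electrostatic force acts, so mechanical energy is conserved: ½mv² = U₁ − U₂ = kQq(1/r₁ − 1/r₂).
U₁ − U₂ = (8.99×10⁹ N·m²/C²)(8.69×10⁻⁹ C)(1.88×10⁻⁹ C)(1/0.0778 − 1/0.212) = 1.20×10⁻⁶ J.
v = √(2·1.20×10⁻⁶/6.91×10⁻⁴) = 0.0588 m/s.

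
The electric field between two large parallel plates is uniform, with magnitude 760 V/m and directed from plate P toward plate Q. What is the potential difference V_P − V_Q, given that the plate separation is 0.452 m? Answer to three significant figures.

In a uniform field, potential decreases in the direction of E: ΔV = −E·d for a displacement d parallel to E.
Going from Q to P is a displacement of 0.452 m opposite to the field, so V_P − V_Q = +Ed = 344 V.

344 V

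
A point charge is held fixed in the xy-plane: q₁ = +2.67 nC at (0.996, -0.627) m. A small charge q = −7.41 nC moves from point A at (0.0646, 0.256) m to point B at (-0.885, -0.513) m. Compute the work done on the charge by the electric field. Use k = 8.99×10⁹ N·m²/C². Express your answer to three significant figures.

-4.42×10⁻⁸ J

The work done by the electric force is W_field = −ΔU = −q(V_B − V_A) = q(V_A − V_B).
At A: distance to the source charge is 1.28 m; V_A = kq₁/r = 18.7 V.
At B: distance to the source charge is 1.88 m; V_B = kq₁/r = 12.7 V.
ΔV = V_B − V_A = -5.96 V.
W_field = −qΔV = −(-7.41×10⁻⁹ C)(-5.96 V) = -4.42×10⁻⁸ J.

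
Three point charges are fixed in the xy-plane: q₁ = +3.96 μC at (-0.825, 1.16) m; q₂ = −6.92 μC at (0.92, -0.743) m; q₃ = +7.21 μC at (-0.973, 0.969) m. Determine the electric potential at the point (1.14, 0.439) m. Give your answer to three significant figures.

-4980 V

The total potential is the scalar sum of each charge's contribution, V = Σ kqᵢ/rᵢ.
Distances from the field point to each charge: r₁ = 2.09 m, r₂ = 1.20 m, r₃ = 2.18 m.
V = k[(3.96×10⁻⁶)/(2.09) + (-6.92×10⁻⁶)/(1.20) + (7.21×10⁻⁶)/(2.18)] = -4980 V.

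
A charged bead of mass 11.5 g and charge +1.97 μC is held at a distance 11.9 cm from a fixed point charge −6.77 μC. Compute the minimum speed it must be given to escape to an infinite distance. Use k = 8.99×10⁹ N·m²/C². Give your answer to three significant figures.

13.2 m/s

To just escape, total mechanical energy must reach zero at infinity: ½mv²_min + U = 0, so ½mv²_min = −U = |kQq|/r.
|U| = |kQq|/r = (8.99×10⁹ N·m²/C²)(6.77×10⁻⁶)(1.97×10⁻⁶)/(0.119) = 1.01 J.
v_min = √(2|U|/m) = √(2·1.01/0.0115) = 13.2 m/s.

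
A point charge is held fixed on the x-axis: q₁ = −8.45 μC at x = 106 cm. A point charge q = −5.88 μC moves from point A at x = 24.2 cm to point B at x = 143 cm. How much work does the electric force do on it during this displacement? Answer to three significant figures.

-0.661 J

The work done by the electric force is W_field = −ΔU = −q(V_B − V_A) = q(V_A − V_B).
At A: distance to the source charge is 0.818 m; V_A = kq₁/r = -9.29×10⁴ V.
At B: distance to the source charge is 0.370 m; V_B = kq₁/r = -2.05×10⁵ V.
ΔV = V_B − V_A = -1.12×10⁵ V.
W_field = −qΔV = −(-5.88×10⁻⁶ C)(-1.12×10⁵ V) = -0.661 J.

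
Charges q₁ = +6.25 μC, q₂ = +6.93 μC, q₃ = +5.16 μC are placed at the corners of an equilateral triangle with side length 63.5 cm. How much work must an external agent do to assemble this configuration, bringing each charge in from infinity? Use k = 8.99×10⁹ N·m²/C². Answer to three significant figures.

The assembly work is the sum of pairwise potential energies, U = Σ_{i<j} kqᵢqⱼ/rᵢⱼ.
All three pair separations equal the side length, 0.635 m.
U = (0.613) + (0.457) + (0.506) = 1.58 J.

1.58 J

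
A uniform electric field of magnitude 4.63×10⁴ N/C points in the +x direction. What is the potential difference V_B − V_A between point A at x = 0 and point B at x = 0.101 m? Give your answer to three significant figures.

In a uniform field, potential decreases in the direction of E: V_B − V_A = −E·Δx.
V_B − V_A = −(4.63×10⁴ V/m)(0.101 m) = -4680 V.

-4680 V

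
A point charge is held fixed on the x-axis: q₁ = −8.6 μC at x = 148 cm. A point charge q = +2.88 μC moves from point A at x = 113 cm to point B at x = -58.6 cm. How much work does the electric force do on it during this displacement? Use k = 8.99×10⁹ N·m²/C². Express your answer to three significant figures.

The work done by the electric force is W_field = −ΔU = −q(V_B − V_A) = q(V_A − V_B).
At A: distance to the source charge is 0.350 m; V_A = kq₁/r = -2.21×10⁵ V.
At B: distance to the source charge is 2.07 m; V_B = kq₁/r = -3.74×10⁴ V.
ΔV = V_B − V_A = 1.83×10⁵ V.
W_field = −qΔV = −(2.88×10⁻⁶ C)(1.83×10⁵ V) = -0.528 J.

-0.528 J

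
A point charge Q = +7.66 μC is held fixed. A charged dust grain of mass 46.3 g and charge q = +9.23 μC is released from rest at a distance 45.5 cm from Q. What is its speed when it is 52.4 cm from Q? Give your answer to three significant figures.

2.82 m/s

Only the electrostatic force acts, so mechanical energy is conserved: ½mv² = U₁ − U₂ = kQq(1/r₁ − 1/r₂).
U₁ − U₂ = (8.99×10⁹ N·m²/C²)(7.66×10⁻⁶ C)(9.23×10⁻⁶ C)(1/0.455 − 1/0.524) = 0.184 J.
v = √(2·0.184/0.0463) = 2.82 m/s.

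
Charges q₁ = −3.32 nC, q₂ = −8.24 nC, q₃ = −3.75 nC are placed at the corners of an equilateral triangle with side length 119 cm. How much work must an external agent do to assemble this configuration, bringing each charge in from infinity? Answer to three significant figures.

5.34×10⁻⁷ J

The assembly work is the sum of pairwise potential energies, U = Σ_{i<j} kqᵢqⱼ/rᵢⱼ.
All three pair separations equal the side length, 1.19 m.
U = (2.07×10⁻⁷) + (9.41×10⁻⁸) + (2.33×10⁻⁷) = 5.34×10⁻⁷ J.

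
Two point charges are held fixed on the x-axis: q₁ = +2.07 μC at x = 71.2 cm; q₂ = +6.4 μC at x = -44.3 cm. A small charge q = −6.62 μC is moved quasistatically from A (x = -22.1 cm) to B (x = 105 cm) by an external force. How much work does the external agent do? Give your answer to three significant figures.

1.23 J

For quasistatic motion the external work equals the change in potential energy: W_ext = qΔV = q(V_B − V_A).
At A: distances to the source charges are 0.933 m, 0.222 m; V_A = Σ kqᵢ/rᵢ = 2.79×10⁵ V.
At B: distances to the source charges are 0.338 m, 1.49 m; V_B = Σ kqᵢ/rᵢ = 9.36×10⁴ V.
ΔV = V_B − V_A = -1.86×10⁵ V.
W_ext = qΔV = (-6.62×10⁻⁶ C)(-1.86×10⁵ V) = 1.23 J.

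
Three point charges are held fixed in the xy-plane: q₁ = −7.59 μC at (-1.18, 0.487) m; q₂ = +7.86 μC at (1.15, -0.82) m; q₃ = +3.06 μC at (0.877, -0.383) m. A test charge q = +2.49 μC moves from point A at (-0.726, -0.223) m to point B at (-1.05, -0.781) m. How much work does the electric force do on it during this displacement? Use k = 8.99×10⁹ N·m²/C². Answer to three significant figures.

-0.0512 J

The work done by the electric force is W_field = −ΔU = −q(V_B − V_A) = q(V_A − V_B).
At A: distances to the source charges are 0.843 m, 1.97 m, 1.61 m; V_A = Σ kqᵢ/rᵢ = -2.80×10⁴ V.
At B: distances to the source charges are 1.27 m, 2.20 m, 1.97 m; V_B = Σ kqᵢ/rᵢ = -7440 V.
ΔV = V_B − V_A = 2.06×10⁴ V.
W_field = −qΔV = −(2.49×10⁻⁶ C)(2.06×10⁴ V) = -0.0512 J.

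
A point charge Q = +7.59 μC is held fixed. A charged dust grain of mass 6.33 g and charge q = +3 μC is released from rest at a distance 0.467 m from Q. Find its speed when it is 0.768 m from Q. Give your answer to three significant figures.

7.37 m/s

Only the electrostatic force acts, so mechanical energy is conserved: ½mv² = U₁ − U₂ = kQq(1/r₁ − 1/r₂).
U₁ − U₂ = (8.99×10⁹ N·m²/C²)(7.59×10⁻⁶ C)(3.00×10⁻⁶ C)(1/0.467 − 1/0.768) = 0.172 J.
v = √(2·0.172/6.33×10⁻³) = 7.37 m/s.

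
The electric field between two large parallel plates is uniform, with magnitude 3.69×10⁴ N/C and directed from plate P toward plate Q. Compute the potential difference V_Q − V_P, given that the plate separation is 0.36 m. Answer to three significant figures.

In a uniform field, potential decreases in the direction of E: ΔV = −E·d for a displacement d parallel to E.
Going from P to Q is a displacement of 0.36 m along the field, so V_Q − V_P = −Ed = -1.33×10⁴ V.

-1.33×10⁴ V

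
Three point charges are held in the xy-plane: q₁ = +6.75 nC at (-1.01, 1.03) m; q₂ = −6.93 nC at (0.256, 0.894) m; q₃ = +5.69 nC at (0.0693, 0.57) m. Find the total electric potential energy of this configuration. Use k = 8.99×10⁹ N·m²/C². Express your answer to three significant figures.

-9.84×10⁻⁷ J

The assembly work is the sum of pairwise potential energies, U = Σ_{i<j} kqᵢqⱼ/rᵢⱼ.
Pair separations: r₁₂ = 1.27 m, r₁₃ = 1.17 m, r₂₃ = 0.374 m.
U = (-3.30×10⁻⁷) + (2.94×10⁻⁷) + (-9.48×10⁻⁷) = -9.84×10⁻⁷ J.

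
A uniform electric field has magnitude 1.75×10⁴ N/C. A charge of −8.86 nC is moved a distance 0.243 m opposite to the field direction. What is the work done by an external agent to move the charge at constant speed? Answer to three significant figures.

The potential change for a displacement 0.243 m opposite to the field direction is ΔV = +Ed = 4250 V.
W_ext = qΔV = -3.77×10⁻⁵ J.

-3.77×10⁻⁵ J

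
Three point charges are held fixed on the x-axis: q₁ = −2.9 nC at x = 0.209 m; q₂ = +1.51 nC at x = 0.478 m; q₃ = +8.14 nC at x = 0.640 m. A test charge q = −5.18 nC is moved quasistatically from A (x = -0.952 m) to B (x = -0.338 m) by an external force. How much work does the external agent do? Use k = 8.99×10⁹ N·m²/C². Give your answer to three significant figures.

-5.59×10⁻⁸ J

For quasistatic motion the external work equals the change in potential energy: W_ext = qΔV = q(V_B − V_A).
At A: distances to the source charges are 1.16 m, 1.43 m, 1.59 m; V_A = Σ kqᵢ/rᵢ = 33.0 V.
At B: distances to the source charges are 0.547 m, 0.816 m, 0.978 m; V_B = Σ kqᵢ/rᵢ = 43.8 V.
ΔV = V_B − V_A = 10.8 V.
W_ext = qΔV = (-5.18×10⁻⁹ C)(10.8 V) = -5.59×10⁻⁸ J.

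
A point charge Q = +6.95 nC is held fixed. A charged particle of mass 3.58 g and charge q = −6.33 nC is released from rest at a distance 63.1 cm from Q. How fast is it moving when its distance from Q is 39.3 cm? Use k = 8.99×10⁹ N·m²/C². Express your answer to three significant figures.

Only the electrostatic force acts, so mechanical energy is conserved: ½mv² = U₁ − U₂ = kQq(1/r₁ − 1/r₂).
U₁ − U₂ = (8.99×10⁹ N·m²/C²)(6.95×10⁻⁹ C)(-6.33×10⁻⁹ C)(1/0.631 − 1/0.393) = 3.80×10⁻⁷ J.
v = √(2·3.80×10⁻⁷/3.58×10⁻³) = 0.0146 m/s.

0.0146 m/s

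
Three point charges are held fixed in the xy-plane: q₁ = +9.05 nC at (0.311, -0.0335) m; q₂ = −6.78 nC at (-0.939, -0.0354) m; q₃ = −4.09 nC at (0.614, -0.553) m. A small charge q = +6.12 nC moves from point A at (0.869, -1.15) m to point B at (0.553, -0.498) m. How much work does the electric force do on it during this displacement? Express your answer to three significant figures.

The work done by the electric force is W_field = −ΔU = −q(V_B − V_A) = q(V_A − V_B).
At A: distances to the source charges are 1.25 m, 2.12 m, 0.649 m; V_A = Σ kqᵢ/rᵢ = -20.2 V.
At B: distances to the source charges are 0.524 m, 1.56 m, 0.0821 m; V_B = Σ kqᵢ/rᵢ = -331 V.
ΔV = V_B − V_A = -311 V.
W_field = −qΔV = −(6.12×10⁻⁹ C)(-311 V) = 1.90×10⁻⁶ J.

1.90×10⁻⁶ J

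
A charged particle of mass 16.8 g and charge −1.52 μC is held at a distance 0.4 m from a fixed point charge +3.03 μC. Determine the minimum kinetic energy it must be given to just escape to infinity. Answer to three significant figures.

0.104 J

To just escape, total mechanical energy must reach zero at infinity: ½mv²_min + U = 0, so ½mv²_min = −U = |kQq|/r.
|U| = |kQq|/r = (8.99×10⁹ N·m²/C²)(3.03×10⁻⁶)(1.52×10⁻⁶)/(0.400) = 0.104 J.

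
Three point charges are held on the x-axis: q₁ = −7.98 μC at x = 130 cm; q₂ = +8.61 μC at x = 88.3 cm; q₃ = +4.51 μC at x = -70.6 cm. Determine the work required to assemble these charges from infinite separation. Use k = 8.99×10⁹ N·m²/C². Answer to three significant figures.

The work to assemble the configuration equals its total potential energy, U = Σ kqᵢqⱼ/rᵢⱼ over all pairs.
Pair separations: r₁₂ = 0.417 m, r₁₃ = 2.01 m, r₂₃ = 1.59 m.
U = (-1.48) + (-0.161) + (0.220) = -1.42 J.

-1.42 J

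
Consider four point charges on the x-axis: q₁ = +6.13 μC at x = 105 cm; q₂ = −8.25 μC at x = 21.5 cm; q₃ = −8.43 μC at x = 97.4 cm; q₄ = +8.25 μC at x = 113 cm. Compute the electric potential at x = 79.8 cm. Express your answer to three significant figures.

-1.16×10⁵ V

The total potential is the scalar sum of each charge's contribution, V = Σ kqᵢ/rᵢ.
Distances from the field point to each charge: r₁ = 0.252 m, r₂ = 0.583 m, r₃ = 0.176 m, r₄ = 0.332 m.
V = k[(6.13×10⁻⁶)/(0.252) + (-8.25×10⁻⁶)/(0.583) + (-8.43×10⁻⁶)/(0.176) + (8.25×10⁻⁶)/(0.332)] = -1.16×10⁵ V.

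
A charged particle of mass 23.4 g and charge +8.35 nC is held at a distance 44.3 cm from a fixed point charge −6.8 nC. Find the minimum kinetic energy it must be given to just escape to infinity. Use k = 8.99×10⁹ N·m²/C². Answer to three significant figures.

To just escape, total mechanical energy must reach zero at infinity: ½mv²_min + U = 0, so ½mv²_min = −U = |kQq|/r.
|U| = |kQq|/r = (8.99×10⁹ N·m²/C²)(6.80×10⁻⁹)(8.35×10⁻⁹)/(0.443) = 1.15×10⁻⁶ J.

1.15×10⁻⁶ J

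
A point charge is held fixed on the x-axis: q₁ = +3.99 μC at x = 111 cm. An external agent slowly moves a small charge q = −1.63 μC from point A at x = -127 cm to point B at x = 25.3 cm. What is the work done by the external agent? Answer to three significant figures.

-0.0437 J

For quasistatic motion the external work equals the change in potential energy: W_ext = qΔV = q(V_B − V_A).
At A: distance to the source charge is 2.38 m; V_A = kq₁/r = 1.51×10⁴ V.
At B: distance to the source charge is 0.857 m; V_B = kq₁/r = 4.19×10⁴ V.
ΔV = V_B − V_A = 2.68×10⁴ V.
W_ext = qΔV = (-1.63×10⁻⁶ C)(2.68×10⁴ V) = -0.0437 J.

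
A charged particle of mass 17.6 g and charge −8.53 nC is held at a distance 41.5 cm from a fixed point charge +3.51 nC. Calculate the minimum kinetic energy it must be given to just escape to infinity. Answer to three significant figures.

6.49×10⁻⁷ J

To just escape, total mechanical energy must reach zero at infinity: ½mv²_min + U = 0, so ½mv²_min = −U = |kQq|/r.
|U| = |kQq|/r = (8.99×10⁹ N·m²/C²)(3.51×10⁻⁹)(8.53×10⁻⁹)/(0.415) = 6.49×10⁻⁷ J.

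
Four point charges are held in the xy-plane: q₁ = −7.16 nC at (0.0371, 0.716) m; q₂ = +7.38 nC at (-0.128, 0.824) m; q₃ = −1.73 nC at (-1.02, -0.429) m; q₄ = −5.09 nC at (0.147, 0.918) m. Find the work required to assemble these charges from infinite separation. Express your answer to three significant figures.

The assembly work is the sum of pairwise potential energies, U = Σ_{i<j} kqᵢqⱼ/rᵢⱼ.
Pair separations: r₁₂ = 0.197 m, r₁₃ = 1.56 m, r₁₄ = 0.230 m, r₂₃ = 1.54 m, r₂₄ = 0.291 m, r₃₄ = 1.78 m.
Summing all 6 pair terms gives U = -2.10×10⁻⁶ J.

-2.10×10⁻⁶ J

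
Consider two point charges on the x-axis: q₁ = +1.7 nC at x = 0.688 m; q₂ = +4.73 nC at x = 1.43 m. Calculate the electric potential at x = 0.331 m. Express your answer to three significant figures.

81.5 V

The total potential is the scalar sum of each charge's contribution, V = Σ kqᵢ/rᵢ.
Distances from the field point to each charge: r₁ = 0.357 m, r₂ = 1.10 m.
V = k[(1.70×10⁻⁹)/(0.357) + (4.73×10⁻⁹)/(1.10)] = 81.5 V.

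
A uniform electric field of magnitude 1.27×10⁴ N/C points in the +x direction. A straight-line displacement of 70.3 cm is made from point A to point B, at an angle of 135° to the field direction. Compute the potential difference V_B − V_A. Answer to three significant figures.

Only the component of displacement along E changes the potential: ΔV = −E·d·cosθ.
ΔV = −(1.27×10⁴ V/m)(0.703 m)cos135° = 6310 V.

6310 V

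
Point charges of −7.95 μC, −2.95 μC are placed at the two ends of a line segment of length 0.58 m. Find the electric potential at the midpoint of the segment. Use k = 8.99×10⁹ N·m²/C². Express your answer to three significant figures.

Electric potential is a scalar, so the contributions from each charge add algebraically: V = Σ kqᵢ/rᵢ.
Each charge is 0.290 m from the midpoint.
V = k[(-7.95×10⁻⁶)/(0.290) + (-2.95×10⁻⁶)/(0.290)] = -3.38×10⁵ V.

-3.38×10⁵ V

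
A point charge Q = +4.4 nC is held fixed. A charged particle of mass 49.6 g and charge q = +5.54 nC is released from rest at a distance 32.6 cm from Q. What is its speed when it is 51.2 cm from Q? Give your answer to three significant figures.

3.14×10⁻³ m/s

Only the electrostatic force acts, so mechanical energy is conserved: ½mv² = U₁ − U₂ = kQq(1/r₁ − 1/r₂).
U₁ − U₂ = (8.99×10⁹ N·m²/C²)(4.40×10⁻⁹ C)(5.54×10⁻⁹ C)(1/0.326 − 1/0.512) = 2.44×10⁻⁷ J.
v = √(2·2.44×10⁻⁷/0.0496) = 3.14×10⁻³ m/s.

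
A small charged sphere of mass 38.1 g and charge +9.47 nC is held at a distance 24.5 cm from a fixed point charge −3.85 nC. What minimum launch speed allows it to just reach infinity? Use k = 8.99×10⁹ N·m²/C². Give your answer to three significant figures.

To just escape, total mechanical energy must reach zero at infinity: ½mv²_min + U = 0, so ½mv²_min = −U = |kQq|/r.
|U| = |kQq|/r = (8.99×10⁹ N·m²/C²)(3.85×10⁻⁹)(9.47×10⁻⁹)/(0.245) = 1.34×10⁻⁶ J.
v_min = √(2|U|/m) = √(2·1.34×10⁻⁶/0.0381) = 8.38×10⁻³ m/s.

8.38×10⁻³ m/s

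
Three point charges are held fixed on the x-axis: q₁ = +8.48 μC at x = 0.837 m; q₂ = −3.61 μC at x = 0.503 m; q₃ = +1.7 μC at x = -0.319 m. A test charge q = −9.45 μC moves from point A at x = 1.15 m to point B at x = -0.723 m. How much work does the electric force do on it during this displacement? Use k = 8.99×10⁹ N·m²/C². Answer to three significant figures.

-1.36 J

The work done by the electric force is W_field = −ΔU = −q(V_B − V_A) = q(V_A − V_B).
At A: distances to the source charges are 0.313 m, 0.647 m, 1.47 m; V_A = Σ kqᵢ/rᵢ = 2.04×10⁵ V.
At B: distances to the source charges are 1.56 m, 1.23 m, 0.404 m; V_B = Σ kqᵢ/rᵢ = 6.02×10⁴ V.
ΔV = V_B − V_A = -1.44×10⁵ V.
W_field = −qΔV = −(-9.45×10⁻⁶ C)(-1.44×10⁵ V) = -1.36 J.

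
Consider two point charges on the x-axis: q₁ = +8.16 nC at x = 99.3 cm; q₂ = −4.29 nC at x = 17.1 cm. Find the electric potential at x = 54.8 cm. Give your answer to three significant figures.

Electric potential is a scalar, so the contributions from each charge add algebraically: V = Σ kqᵢ/rᵢ.
Distances from the field point to each charge: r₁ = 0.445 m, r₂ = 0.377 m.
V = k[(8.16×10⁻⁹)/(0.445) + (-4.29×10⁻⁹)/(0.377)] = 62.6 V.

62.6 V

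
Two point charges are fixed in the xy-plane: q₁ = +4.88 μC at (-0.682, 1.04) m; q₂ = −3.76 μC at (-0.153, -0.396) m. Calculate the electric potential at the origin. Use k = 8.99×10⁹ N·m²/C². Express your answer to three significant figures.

-4.43×10⁴ V

The total potential is the scalar sum of each charge's contribution, V = Σ kqᵢ/rᵢ.
Distances from the field point to each charge: r₁ = 1.24 m, r₂ = 0.425 m.
V = k[(4.88×10⁻⁶)/(1.24) + (-3.76×10⁻⁶)/(0.425)] = -4.43×10⁴ V.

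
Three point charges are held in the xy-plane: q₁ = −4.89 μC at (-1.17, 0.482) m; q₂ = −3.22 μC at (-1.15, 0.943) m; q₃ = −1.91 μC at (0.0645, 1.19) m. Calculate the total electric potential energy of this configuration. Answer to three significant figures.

0.410 J

The assembly work is the sum of pairwise potential energies, U = Σ_{i<j} kqᵢqⱼ/rᵢⱼ.
Pair separations: r₁₂ = 0.461 m, r₁₃ = 1.42 m, r₂₃ = 1.24 m.
U = (0.307) + (0.0590) + (0.0446) = 0.410 J.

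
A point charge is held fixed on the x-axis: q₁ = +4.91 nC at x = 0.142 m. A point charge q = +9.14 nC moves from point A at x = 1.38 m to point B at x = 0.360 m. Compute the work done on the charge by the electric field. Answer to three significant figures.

-1.52×10⁻⁶ J

The work done by the electric force is W_field = −ΔU = −q(V_B − V_A) = q(V_A − V_B).
At A: distance to the source charge is 1.24 m; V_A = kq₁/r = 35.7 V.
At B: distance to the source charge is 0.218 m; V_B = kq₁/r = 202 V.
ΔV = V_B − V_A = 167 V.
W_field = −qΔV = −(9.14×10⁻⁹ C)(167 V) = -1.52×10⁻⁶ J.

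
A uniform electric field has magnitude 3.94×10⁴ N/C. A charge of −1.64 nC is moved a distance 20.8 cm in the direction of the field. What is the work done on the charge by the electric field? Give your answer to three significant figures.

-1.34×10⁻⁵ J

The potential change for a displacement 20.8 cm in the direction of the field is ΔV = −Ed = -8200 V.
W_field = −qΔV = -1.34×10⁻⁵ J.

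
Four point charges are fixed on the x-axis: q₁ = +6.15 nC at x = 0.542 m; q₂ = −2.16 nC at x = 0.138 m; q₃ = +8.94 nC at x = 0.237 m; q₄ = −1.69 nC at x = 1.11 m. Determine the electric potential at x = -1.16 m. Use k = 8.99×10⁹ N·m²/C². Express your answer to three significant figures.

68.4 V

The total potential is the scalar sum of each charge's contribution, V = Σ kqᵢ/rᵢ.
Distances from the field point to each charge: r₁ = 1.70 m, r₂ = 1.30 m, r₃ = 1.40 m, r₄ = 2.27 m.
V = k[(6.15×10⁻⁹)/(1.70) + (-2.16×10⁻⁹)/(1.30) + (8.94×10⁻⁹)/(1.40) + (-1.69×10⁻⁹)/(2.27)] = 68.4 V.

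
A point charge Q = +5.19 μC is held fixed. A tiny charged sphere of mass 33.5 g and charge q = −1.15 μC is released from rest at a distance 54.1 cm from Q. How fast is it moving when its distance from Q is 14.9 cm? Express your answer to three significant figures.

3.95 m/s

Only the electrostatic force acts, so mechanical energy is conserved: ½mv² = U₁ − U₂ = kQq(1/r₁ − 1/r₂).
U₁ − U₂ = (8.99×10⁹ N·m²/C²)(5.19×10⁻⁶ C)(-1.15×10⁻⁶ C)(1/0.541 − 1/0.149) = 0.261 J.
v = √(2·0.261/0.0335) = 3.95 m/s.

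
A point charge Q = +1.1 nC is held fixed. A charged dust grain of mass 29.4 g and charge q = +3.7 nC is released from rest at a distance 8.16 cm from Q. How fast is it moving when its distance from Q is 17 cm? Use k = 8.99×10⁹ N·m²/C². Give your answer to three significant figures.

Only the electrostatic force acts, so mechanical energy is conserved: ½mv² = U₁ − U₂ = kQq(1/r₁ − 1/r₂).
U₁ − U₂ = (8.99×10⁹ N·m²/C²)(1.10×10⁻⁹ C)(3.70×10⁻⁹ C)(1/0.0816 − 1/0.170) = 2.33×10⁻⁷ J.
v = √(2·2.33×10⁻⁷/0.0294) = 3.98×10⁻³ m/s.

3.98×10⁻³ m/s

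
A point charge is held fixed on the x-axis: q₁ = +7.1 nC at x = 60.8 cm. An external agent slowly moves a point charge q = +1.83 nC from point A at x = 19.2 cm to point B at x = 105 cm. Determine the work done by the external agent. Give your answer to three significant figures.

-1.65×10⁻⁸ J

For quasistatic motion the external work equals the change in potential energy: W_ext = qΔV = q(V_B − V_A).
At A: distance to the source charge is 0.416 m; V_A = kq₁/r = 153 V.
At B: distance to the source charge is 0.442 m; V_B = kq₁/r = 144 V.
ΔV = V_B − V_A = -9.03 V.
W_ext = qΔV = (1.83×10⁻⁹ C)(-9.03 V) = -1.65×10⁻⁸ J.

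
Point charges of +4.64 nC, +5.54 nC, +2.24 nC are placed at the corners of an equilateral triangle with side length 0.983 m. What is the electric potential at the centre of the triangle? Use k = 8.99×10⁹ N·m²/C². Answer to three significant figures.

Electric potential is a scalar, so the contributions from each charge add algebraically: V = Σ kqᵢ/rᵢ.
The distance from each vertex to the centroid is a/√3 = 0.568 m.
V = k[(4.64×10⁻⁹)/(0.568) + (5.54×10⁻⁹)/(0.568) + (2.24×10⁻⁹)/(0.568)] = 197 V.

197 V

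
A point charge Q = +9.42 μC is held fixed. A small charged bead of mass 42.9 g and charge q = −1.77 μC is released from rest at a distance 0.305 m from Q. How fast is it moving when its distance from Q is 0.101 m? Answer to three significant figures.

6.80 m/s

Only the electrostatic force acts, so mechanical energy is conserved: ½mv² = U₁ − U₂ = kQq(1/r₁ − 1/r₂).
U₁ − U₂ = (8.99×10⁹ N·m²/C²)(9.42×10⁻⁶ C)(-1.77×10⁻⁶ C)(1/0.305 − 1/0.101) = 0.993 J.
v = √(2·0.993/0.0429) = 6.80 m/s.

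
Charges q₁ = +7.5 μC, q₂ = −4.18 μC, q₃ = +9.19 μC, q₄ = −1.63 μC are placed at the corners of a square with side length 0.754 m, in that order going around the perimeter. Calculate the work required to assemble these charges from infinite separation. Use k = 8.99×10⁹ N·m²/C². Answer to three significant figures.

The assembly work is the sum of pairwise potential energies, U = Σ_{i<j} kqᵢqⱼ/rᵢⱼ.
The four side pairs have separation 0.754 m and the two diagonal pairs 1.07 m.
Summing all 6 pair terms gives U = -0.518 J.

-0.518 J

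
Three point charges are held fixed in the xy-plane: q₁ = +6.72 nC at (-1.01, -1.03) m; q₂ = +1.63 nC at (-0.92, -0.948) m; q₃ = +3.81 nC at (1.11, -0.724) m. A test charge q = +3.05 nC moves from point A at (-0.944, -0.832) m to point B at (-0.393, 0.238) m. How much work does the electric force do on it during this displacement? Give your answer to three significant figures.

1.09×10⁻⁶ J

The work done by the electric force is W_field = −ΔU = −q(V_B − V_A) = q(V_A − V_B).
At A: distances to the source charges are 0.209 m, 0.118 m, 2.06 m; V_A = Σ kqᵢ/rᵢ = 430 V.
At B: distances to the source charges are 1.41 m, 1.30 m, 1.78 m; V_B = Σ kqᵢ/rᵢ = 73.3 V.
ΔV = V_B − V_A = -356 V.
W_field = −qΔV = −(3.05×10⁻⁹ C)(-356 V) = 1.09×10⁻⁶ J.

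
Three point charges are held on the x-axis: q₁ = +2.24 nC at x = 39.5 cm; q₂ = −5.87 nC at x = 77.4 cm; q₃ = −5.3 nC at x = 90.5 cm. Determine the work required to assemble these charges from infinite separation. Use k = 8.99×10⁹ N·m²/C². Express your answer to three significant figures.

1.61×10⁻⁶ J

The assembly work is the sum of pairwise potential energies, U = Σ_{i<j} kqᵢqⱼ/rᵢⱼ.
Pair separations: r₁₂ = 0.379 m, r₁₃ = 0.510 m, r₂₃ = 0.131 m.
U = (-3.12×10⁻⁷) + (-2.09×10⁻⁷) + (2.14×10⁻⁶) = 1.61×10⁻⁶ J.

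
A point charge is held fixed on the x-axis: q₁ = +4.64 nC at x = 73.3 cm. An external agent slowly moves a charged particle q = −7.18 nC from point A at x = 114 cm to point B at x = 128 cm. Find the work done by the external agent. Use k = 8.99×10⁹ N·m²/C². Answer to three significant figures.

1.88×10⁻⁷ J

For quasistatic motion the external work equals the change in potential energy: W_ext = qΔV = q(V_B − V_A).
At A: distance to the source charge is 0.407 m; V_A = kq₁/r = 102 V.
At B: distance to the source charge is 0.547 m; V_B = kq₁/r = 76.3 V.
ΔV = V_B − V_A = -26.2 V.
W_ext = qΔV = (-7.18×10⁻⁹ C)(-26.2 V) = 1.88×10⁻⁷ J.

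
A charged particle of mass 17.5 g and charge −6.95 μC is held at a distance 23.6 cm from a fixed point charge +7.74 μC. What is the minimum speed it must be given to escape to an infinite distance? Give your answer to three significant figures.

15.3 m/s

To just escape, total mechanical energy must reach zero at infinity: ½mv²_min + U = 0, so ½mv²_min = −U = |kQq|/r.
|U| = |kQq|/r = (8.99×10⁹ N·m²/C²)(7.74×10⁻⁶)(6.95×10⁻⁶)/(0.236) = 2.05 J.
v_min = √(2|U|/m) = √(2·2.05/0.0175) = 15.3 m/s.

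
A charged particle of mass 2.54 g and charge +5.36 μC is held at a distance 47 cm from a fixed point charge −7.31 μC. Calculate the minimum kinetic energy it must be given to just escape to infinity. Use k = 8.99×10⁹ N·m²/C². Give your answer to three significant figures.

To just escape, total mechanical energy must reach zero at infinity: ½mv²_min + U = 0, so ½mv²_min = −U = |kQq|/r.
|U| = |kQq|/r = (8.99×10⁹ N·m²/C²)(7.31×10⁻⁶)(5.36×10⁻⁶)/(0.470) = 0.749 J.

0.749 J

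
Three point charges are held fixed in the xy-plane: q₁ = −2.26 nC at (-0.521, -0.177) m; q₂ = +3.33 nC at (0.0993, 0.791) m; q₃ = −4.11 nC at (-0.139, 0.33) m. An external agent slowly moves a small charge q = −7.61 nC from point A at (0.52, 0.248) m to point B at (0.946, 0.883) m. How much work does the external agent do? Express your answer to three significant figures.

For quasistatic motion the external work equals the change in potential energy: W_ext = qΔV = q(V_B − V_A).
At A: distances to the source charges are 1.12 m, 0.687 m, 0.664 m; V_A = Σ kqᵢ/rᵢ = -30.1 V.
At B: distances to the source charges are 1.81 m, 0.852 m, 1.22 m; V_B = Σ kqᵢ/rᵢ = -6.42 V.
ΔV = V_B − V_A = 23.7 V.
W_ext = qΔV = (-7.61×10⁻⁹ C)(23.7 V) = -1.80×10⁻⁷ J.

-1.80×10⁻⁷ J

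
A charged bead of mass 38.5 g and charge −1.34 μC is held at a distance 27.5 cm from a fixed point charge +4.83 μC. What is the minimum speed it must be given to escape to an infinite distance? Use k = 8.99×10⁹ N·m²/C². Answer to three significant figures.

3.32 m/s

To just escape, total mechanical energy must reach zero at infinity: ½mv²_min + U = 0, so ½mv²_min = −U = |kQq|/r.
|U| = |kQq|/r = (8.99×10⁹ N·m²/C²)(4.83×10⁻⁶)(1.34×10⁻⁶)/(0.275) = 0.212 J.
v_min = √(2|U|/m) = √(2·0.212/0.0385) = 3.32 m/s.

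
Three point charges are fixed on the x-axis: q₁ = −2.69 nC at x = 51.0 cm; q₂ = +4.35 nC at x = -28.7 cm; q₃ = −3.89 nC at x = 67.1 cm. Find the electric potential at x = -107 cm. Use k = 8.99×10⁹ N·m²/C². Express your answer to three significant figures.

Electric potential is a scalar, so the contributions from each charge add algebraically: V = Σ kqᵢ/rᵢ.
Distances from the field point to each charge: r₁ = 1.58 m, r₂ = 0.783 m, r₃ = 1.74 m.
V = k[(-2.69×10⁻⁹)/(1.58) + (4.35×10⁻⁹)/(0.783) + (-3.89×10⁻⁹)/(1.74)] = 14.6 V.

14.6 V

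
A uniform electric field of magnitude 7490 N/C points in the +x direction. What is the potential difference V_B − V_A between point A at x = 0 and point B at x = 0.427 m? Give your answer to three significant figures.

-3200 V

In a uniform field, potential decreases in the direction of E: V_B − V_A = −E·Δx.
V_B − V_A = −(7490 V/m)(0.427 m) = -3200 V.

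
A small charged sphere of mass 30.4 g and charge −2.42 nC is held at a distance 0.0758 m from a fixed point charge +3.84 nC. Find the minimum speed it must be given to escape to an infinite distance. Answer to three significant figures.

To just escape, total mechanical energy must reach zero at infinity: ½mv²_min + U = 0, so ½mv²_min = −U = |kQq|/r.
|U| = |kQq|/r = (8.99×10⁹ N·m²/C²)(3.84×10⁻⁹)(2.42×10⁻⁹)/(0.0758) = 1.10×10⁻⁶ J.
v_min = √(2|U|/m) = √(2·1.10×10⁻⁶/0.0304) = 8.52×10⁻³ m/s.

8.52×10⁻³ m/s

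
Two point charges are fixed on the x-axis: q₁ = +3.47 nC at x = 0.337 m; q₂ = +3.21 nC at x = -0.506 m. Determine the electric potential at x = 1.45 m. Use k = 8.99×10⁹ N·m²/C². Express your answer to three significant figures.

42.8 V

Electric potential is a scalar, so the contributions from each charge add algebraically: V = Σ kqᵢ/rᵢ.
Distances from the field point to each charge: r₁ = 1.11 m, r₂ = 1.96 m.
V = k[(3.47×10⁻⁹)/(1.11) + (3.21×10⁻⁹)/(1.96)] = 42.8 V.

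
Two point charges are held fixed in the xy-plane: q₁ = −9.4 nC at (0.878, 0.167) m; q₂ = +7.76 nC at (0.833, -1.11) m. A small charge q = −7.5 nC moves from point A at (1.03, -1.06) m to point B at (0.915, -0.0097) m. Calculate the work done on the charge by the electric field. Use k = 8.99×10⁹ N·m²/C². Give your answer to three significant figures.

-5.10×10⁻⁶ J

The work done by the electric force is W_field = −ΔU = −q(V_B − V_A) = q(V_A − V_B).
At A: distances to the source charges are 1.24 m, 0.203 m; V_A = Σ kqᵢ/rᵢ = 275 V.
At B: distances to the source charges are 0.181 m, 1.10 m; V_B = Σ kqᵢ/rᵢ = -405 V.
ΔV = V_B − V_A = -680 V.
W_field = −qΔV = −(-7.50×10⁻⁹ C)(-680 V) = -5.10×10⁻⁶ J.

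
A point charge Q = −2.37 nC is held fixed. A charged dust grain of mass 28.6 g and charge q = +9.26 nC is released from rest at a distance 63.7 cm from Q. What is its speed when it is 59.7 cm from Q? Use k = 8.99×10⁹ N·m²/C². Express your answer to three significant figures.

Only the electrostatic force acts, so mechanical energy is conserved: ½mv² = U₁ − U₂ = kQq(1/r₁ − 1/r₂).
U₁ − U₂ = (8.99×10⁹ N·m²/C²)(-2.37×10⁻⁹ C)(9.26×10⁻⁹ C)(1/0.637 − 1/0.597) = 2.08×10⁻⁸ J.
v = √(2·2.08×10⁻⁸/0.0286) = 1.20×10⁻³ m/s.

1.20×10⁻³ m/s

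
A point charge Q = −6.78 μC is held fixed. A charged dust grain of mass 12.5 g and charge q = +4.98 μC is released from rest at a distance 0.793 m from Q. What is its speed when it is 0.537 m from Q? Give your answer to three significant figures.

Only the electrostatic force acts, so mechanical energy is conserved: ½mv² = U₁ − U₂ = kQq(1/r₁ − 1/r₂).
U₁ − U₂ = (8.99×10⁹ N·m²/C²)(-6.78×10⁻⁶ C)(4.98×10⁻⁶ C)(1/0.793 − 1/0.537) = 0.182 J.
v = √(2·0.182/0.0125) = 5.40 m/s.

5.40 m/s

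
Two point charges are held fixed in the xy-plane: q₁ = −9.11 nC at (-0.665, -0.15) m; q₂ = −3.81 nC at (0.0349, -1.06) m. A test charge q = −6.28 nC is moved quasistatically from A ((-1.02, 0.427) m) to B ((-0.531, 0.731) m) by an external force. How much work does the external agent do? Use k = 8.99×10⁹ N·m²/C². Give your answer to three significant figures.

For quasistatic motion the external work equals the change in potential energy: W_ext = qΔV = q(V_B − V_A).
At A: distances to the source charges are 0.677 m, 1.82 m; V_A = Σ kqᵢ/rᵢ = -140 V.
At B: distances to the source charges are 0.891 m, 1.88 m; V_B = Σ kqᵢ/rᵢ = -110 V.
ΔV = V_B − V_A = 29.5 V.
W_ext = qΔV = (-6.28×10⁻⁹ C)(29.5 V) = -1.85×10⁻⁷ J.

-1.85×10⁻⁷ J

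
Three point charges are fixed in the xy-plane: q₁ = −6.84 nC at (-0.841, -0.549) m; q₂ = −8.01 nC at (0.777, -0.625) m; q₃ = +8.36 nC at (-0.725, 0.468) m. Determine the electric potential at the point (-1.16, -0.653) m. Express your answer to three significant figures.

Electric potential is a scalar, so the contributions from each charge add algebraically: V = Σ kqᵢ/rᵢ.
Distances from the field point to each charge: r₁ = 0.336 m, r₂ = 1.94 m, r₃ = 1.20 m.
V = k[(-6.84×10⁻⁹)/(0.336) + (-8.01×10⁻⁹)/(1.94) + (8.36×10⁻⁹)/(1.20)] = -158 V.

-158 V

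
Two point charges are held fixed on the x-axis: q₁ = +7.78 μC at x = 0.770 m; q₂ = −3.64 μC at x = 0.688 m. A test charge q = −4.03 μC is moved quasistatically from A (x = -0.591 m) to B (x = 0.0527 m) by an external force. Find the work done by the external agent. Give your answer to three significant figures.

For quasistatic motion the external work equals the change in potential energy: W_ext = qΔV = q(V_B − V_A).
At A: distances to the source charges are 1.36 m, 1.28 m; V_A = Σ kqᵢ/rᵢ = 2.58×10⁴ V.
At B: distances to the source charges are 0.717 m, 0.635 m; V_B = Σ kqᵢ/rᵢ = 4.60×10⁴ V.
ΔV = V_B − V_A = 2.02×10⁴ V.
W_ext = qΔV = (-4.03×10⁻⁶ C)(2.02×10⁴ V) = -0.0814 J.

-0.0814 J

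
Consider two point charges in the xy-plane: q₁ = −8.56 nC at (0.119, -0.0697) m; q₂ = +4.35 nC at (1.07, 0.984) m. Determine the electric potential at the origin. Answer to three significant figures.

-531 V

Electric potential is a scalar, so the contributions from each charge add algebraically: V = Σ kqᵢ/rᵢ.
Distances from the field point to each charge: r₁ = 0.138 m, r₂ = 1.45 m.
V = k[(-8.56×10⁻⁹)/(0.138) + (4.35×10⁻⁹)/(1.45)] = -531 V.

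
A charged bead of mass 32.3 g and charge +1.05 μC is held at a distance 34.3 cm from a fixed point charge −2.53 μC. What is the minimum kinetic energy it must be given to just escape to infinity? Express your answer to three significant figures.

0.0696 J

To just escape, total mechanical energy must reach zero at infinity: ½mv²_min + U = 0, so ½mv²_min = −U = |kQq|/r.
|U| = |kQq|/r = (8.99×10⁹ N·m²/C²)(2.53×10⁻⁶)(1.05×10⁻⁶)/(0.343) = 0.0696 J.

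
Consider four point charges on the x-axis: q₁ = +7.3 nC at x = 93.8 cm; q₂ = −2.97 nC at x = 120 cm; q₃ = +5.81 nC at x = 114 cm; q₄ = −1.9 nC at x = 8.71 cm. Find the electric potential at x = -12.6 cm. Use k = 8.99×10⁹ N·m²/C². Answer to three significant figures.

2.65 V

The total potential is the scalar sum of each charge's contribution, V = Σ kqᵢ/rᵢ.
Distances from the field point to each charge: r₁ = 1.06 m, r₂ = 1.33 m, r₃ = 1.27 m, r₄ = 0.213 m.
V = k[(7.30×10⁻⁹)/(1.06) + (-2.97×10⁻⁹)/(1.33) + (5.81×10⁻⁹)/(1.27) + (-1.90×10⁻⁹)/(0.213)] = 2.65 V.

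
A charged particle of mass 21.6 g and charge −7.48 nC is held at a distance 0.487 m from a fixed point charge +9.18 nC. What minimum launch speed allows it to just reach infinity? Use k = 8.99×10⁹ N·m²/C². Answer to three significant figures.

0.0108 m/s

To just escape, total mechanical energy must reach zero at infinity: ½mv²_min + U = 0, so ½mv²_min = −U = |kQq|/r.
|U| = |kQq|/r = (8.99×10⁹ N·m²/C²)(9.18×10⁻⁹)(7.48×10⁻⁹)/(0.487) = 1.27×10⁻⁶ J.
v_min = √(2|U|/m) = √(2·1.27×10⁻⁶/0.0216) = 0.0108 m/s.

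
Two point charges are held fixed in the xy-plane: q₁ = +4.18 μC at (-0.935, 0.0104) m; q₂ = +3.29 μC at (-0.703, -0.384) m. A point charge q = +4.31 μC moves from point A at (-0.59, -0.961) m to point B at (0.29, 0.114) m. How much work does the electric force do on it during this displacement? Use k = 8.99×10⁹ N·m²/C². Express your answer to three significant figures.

0.127 J

The work done by the electric force is W_field = −ΔU = −q(V_B − V_A) = q(V_A − V_B).
At A: distances to the source charges are 1.03 m, 0.588 m; V_A = Σ kqᵢ/rᵢ = 8.68×10⁴ V.
At B: distances to the source charges are 1.23 m, 1.11 m; V_B = Σ kqᵢ/rᵢ = 5.72×10⁴ V.
ΔV = V_B − V_A = -2.96×10⁴ V.
W_field = −qΔV = −(4.31×10⁻⁶ C)(-2.96×10⁴ V) = 0.127 J.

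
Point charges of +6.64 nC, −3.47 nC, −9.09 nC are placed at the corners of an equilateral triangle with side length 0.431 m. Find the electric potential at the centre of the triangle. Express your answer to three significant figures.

Electric potential is a scalar, so the contributions from each charge add algebraically: V = Σ kqᵢ/rᵢ.
The distance from each vertex to the centroid is a/√3 = 0.249 m.
V = k[(6.64×10⁻⁹)/(0.249) + (-3.47×10⁻⁹)/(0.249) + (-9.09×10⁻⁹)/(0.249)] = -214 V.

-214 V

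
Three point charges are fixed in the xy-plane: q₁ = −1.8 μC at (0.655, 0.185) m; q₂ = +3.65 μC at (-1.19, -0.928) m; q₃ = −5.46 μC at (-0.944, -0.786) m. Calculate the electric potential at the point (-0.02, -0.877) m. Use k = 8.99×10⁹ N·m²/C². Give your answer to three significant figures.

Electric potential is a scalar, so the contributions from each charge add algebraically: V = Σ kqᵢ/rᵢ.
Distances from the field point to each charge: r₁ = 1.26 m, r₂ = 1.17 m, r₃ = 0.928 m.
V = k[(-1.80×10⁻⁶)/(1.26) + (3.65×10⁻⁶)/(1.17) + (-5.46×10⁻⁶)/(0.928)] = -3.77×10⁴ V.

-3.77×10⁴ V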